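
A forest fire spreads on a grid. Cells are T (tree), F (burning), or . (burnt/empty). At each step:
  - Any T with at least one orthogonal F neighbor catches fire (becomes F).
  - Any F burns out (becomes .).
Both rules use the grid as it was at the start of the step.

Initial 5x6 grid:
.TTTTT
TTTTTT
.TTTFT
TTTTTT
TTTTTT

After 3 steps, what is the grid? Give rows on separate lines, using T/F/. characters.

Step 1: 4 trees catch fire, 1 burn out
  .TTTTT
  TTTTFT
  .TTF.F
  TTTTFT
  TTTTTT
Step 2: 7 trees catch fire, 4 burn out
  .TTTFT
  TTTF.F
  .TF...
  TTTF.F
  TTTTFT
Step 3: 7 trees catch fire, 7 burn out
  .TTF.F
  TTF...
  .F....
  TTF...
  TTTF.F

.TTF.F
TTF...
.F....
TTF...
TTTF.F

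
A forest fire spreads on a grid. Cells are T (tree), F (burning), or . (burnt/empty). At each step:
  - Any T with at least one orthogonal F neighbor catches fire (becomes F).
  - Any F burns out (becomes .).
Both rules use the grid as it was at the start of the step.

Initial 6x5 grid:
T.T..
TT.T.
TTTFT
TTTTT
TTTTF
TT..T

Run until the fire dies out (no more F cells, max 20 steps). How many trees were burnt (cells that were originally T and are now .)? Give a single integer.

Answer: 20

Derivation:
Step 1: +7 fires, +2 burnt (F count now 7)
Step 2: +3 fires, +7 burnt (F count now 3)
Step 3: +4 fires, +3 burnt (F count now 4)
Step 4: +4 fires, +4 burnt (F count now 4)
Step 5: +2 fires, +4 burnt (F count now 2)
Step 6: +0 fires, +2 burnt (F count now 0)
Fire out after step 6
Initially T: 21, now '.': 29
Total burnt (originally-T cells now '.'): 20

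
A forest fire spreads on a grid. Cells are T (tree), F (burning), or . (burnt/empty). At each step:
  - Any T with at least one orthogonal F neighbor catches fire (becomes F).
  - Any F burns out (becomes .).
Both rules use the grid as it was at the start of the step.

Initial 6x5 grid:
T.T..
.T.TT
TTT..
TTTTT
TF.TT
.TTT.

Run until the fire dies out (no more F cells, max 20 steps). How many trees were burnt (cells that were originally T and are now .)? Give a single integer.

Step 1: +3 fires, +1 burnt (F count now 3)
Step 2: +4 fires, +3 burnt (F count now 4)
Step 3: +5 fires, +4 burnt (F count now 5)
Step 4: +2 fires, +5 burnt (F count now 2)
Step 5: +1 fires, +2 burnt (F count now 1)
Step 6: +0 fires, +1 burnt (F count now 0)
Fire out after step 6
Initially T: 19, now '.': 26
Total burnt (originally-T cells now '.'): 15

Answer: 15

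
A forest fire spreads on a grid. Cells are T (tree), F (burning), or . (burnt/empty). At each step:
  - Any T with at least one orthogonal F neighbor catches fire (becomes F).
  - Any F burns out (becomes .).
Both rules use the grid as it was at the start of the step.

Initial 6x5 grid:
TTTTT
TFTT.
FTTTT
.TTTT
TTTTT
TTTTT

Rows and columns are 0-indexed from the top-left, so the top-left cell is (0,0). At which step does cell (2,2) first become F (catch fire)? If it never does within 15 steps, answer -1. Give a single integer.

Step 1: cell (2,2)='T' (+4 fires, +2 burnt)
Step 2: cell (2,2)='F' (+5 fires, +4 burnt)
  -> target ignites at step 2
Step 3: cell (2,2)='.' (+4 fires, +5 burnt)
Step 4: cell (2,2)='.' (+6 fires, +4 burnt)
Step 5: cell (2,2)='.' (+4 fires, +6 burnt)
Step 6: cell (2,2)='.' (+2 fires, +4 burnt)
Step 7: cell (2,2)='.' (+1 fires, +2 burnt)
Step 8: cell (2,2)='.' (+0 fires, +1 burnt)
  fire out at step 8

2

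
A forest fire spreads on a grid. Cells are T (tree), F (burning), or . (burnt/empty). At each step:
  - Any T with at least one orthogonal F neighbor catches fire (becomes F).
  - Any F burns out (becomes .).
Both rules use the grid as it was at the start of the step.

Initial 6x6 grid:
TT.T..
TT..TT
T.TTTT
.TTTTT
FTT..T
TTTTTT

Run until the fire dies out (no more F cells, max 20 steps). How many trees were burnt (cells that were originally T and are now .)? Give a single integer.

Step 1: +2 fires, +1 burnt (F count now 2)
Step 2: +3 fires, +2 burnt (F count now 3)
Step 3: +2 fires, +3 burnt (F count now 2)
Step 4: +3 fires, +2 burnt (F count now 3)
Step 5: +3 fires, +3 burnt (F count now 3)
Step 6: +3 fires, +3 burnt (F count now 3)
Step 7: +3 fires, +3 burnt (F count now 3)
Step 8: +1 fires, +3 burnt (F count now 1)
Step 9: +0 fires, +1 burnt (F count now 0)
Fire out after step 9
Initially T: 26, now '.': 30
Total burnt (originally-T cells now '.'): 20

Answer: 20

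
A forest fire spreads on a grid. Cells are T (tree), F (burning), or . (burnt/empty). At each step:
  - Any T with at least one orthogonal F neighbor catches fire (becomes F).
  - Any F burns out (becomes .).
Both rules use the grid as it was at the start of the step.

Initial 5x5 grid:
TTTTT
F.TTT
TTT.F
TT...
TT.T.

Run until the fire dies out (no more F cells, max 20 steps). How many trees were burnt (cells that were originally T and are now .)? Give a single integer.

Step 1: +3 fires, +2 burnt (F count now 3)
Step 2: +5 fires, +3 burnt (F count now 5)
Step 3: +6 fires, +5 burnt (F count now 6)
Step 4: +1 fires, +6 burnt (F count now 1)
Step 5: +0 fires, +1 burnt (F count now 0)
Fire out after step 5
Initially T: 16, now '.': 24
Total burnt (originally-T cells now '.'): 15

Answer: 15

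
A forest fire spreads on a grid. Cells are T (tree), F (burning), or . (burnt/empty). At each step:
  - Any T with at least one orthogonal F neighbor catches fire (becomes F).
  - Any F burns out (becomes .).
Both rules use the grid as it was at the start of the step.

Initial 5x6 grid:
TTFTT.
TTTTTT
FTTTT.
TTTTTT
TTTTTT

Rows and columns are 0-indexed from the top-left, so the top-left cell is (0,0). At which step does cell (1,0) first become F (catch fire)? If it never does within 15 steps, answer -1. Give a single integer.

Step 1: cell (1,0)='F' (+6 fires, +2 burnt)
  -> target ignites at step 1
Step 2: cell (1,0)='.' (+7 fires, +6 burnt)
Step 3: cell (1,0)='.' (+4 fires, +7 burnt)
Step 4: cell (1,0)='.' (+4 fires, +4 burnt)
Step 5: cell (1,0)='.' (+2 fires, +4 burnt)
Step 6: cell (1,0)='.' (+2 fires, +2 burnt)
Step 7: cell (1,0)='.' (+1 fires, +2 burnt)
Step 8: cell (1,0)='.' (+0 fires, +1 burnt)
  fire out at step 8

1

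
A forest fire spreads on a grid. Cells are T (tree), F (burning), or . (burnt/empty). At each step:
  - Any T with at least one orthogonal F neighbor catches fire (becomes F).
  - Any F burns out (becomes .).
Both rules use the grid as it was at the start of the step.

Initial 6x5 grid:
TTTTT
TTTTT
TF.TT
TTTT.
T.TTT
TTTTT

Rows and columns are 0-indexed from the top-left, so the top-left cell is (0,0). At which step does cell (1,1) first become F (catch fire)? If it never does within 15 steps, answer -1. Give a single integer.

Step 1: cell (1,1)='F' (+3 fires, +1 burnt)
  -> target ignites at step 1
Step 2: cell (1,1)='.' (+5 fires, +3 burnt)
Step 3: cell (1,1)='.' (+6 fires, +5 burnt)
Step 4: cell (1,1)='.' (+6 fires, +6 burnt)
Step 5: cell (1,1)='.' (+5 fires, +6 burnt)
Step 6: cell (1,1)='.' (+1 fires, +5 burnt)
Step 7: cell (1,1)='.' (+0 fires, +1 burnt)
  fire out at step 7

1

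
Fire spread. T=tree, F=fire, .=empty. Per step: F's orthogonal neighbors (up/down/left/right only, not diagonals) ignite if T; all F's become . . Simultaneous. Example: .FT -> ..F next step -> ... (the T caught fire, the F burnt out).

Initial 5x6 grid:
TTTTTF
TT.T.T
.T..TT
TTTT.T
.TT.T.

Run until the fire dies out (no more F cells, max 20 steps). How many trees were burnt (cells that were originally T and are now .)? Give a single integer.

Answer: 19

Derivation:
Step 1: +2 fires, +1 burnt (F count now 2)
Step 2: +2 fires, +2 burnt (F count now 2)
Step 3: +4 fires, +2 burnt (F count now 4)
Step 4: +1 fires, +4 burnt (F count now 1)
Step 5: +2 fires, +1 burnt (F count now 2)
Step 6: +2 fires, +2 burnt (F count now 2)
Step 7: +1 fires, +2 burnt (F count now 1)
Step 8: +3 fires, +1 burnt (F count now 3)
Step 9: +2 fires, +3 burnt (F count now 2)
Step 10: +0 fires, +2 burnt (F count now 0)
Fire out after step 10
Initially T: 20, now '.': 29
Total burnt (originally-T cells now '.'): 19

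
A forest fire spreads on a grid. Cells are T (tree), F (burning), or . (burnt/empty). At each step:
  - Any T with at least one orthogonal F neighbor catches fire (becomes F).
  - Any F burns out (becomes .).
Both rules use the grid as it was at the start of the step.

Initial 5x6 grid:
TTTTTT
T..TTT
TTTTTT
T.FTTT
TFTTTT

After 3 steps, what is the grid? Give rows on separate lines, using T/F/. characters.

Step 1: 4 trees catch fire, 2 burn out
  TTTTTT
  T..TTT
  TTFTTT
  T..FTT
  F.FTTT
Step 2: 5 trees catch fire, 4 burn out
  TTTTTT
  T..TTT
  TF.FTT
  F...FT
  ...FTT
Step 3: 5 trees catch fire, 5 burn out
  TTTTTT
  T..FTT
  F...FT
  .....F
  ....FT

TTTTTT
T..FTT
F...FT
.....F
....FT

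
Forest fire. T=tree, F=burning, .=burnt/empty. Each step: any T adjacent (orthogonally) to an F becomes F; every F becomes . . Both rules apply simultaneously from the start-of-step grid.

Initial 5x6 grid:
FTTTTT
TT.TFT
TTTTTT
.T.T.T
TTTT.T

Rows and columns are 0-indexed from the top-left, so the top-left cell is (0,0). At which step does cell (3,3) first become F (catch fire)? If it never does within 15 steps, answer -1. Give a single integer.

Step 1: cell (3,3)='T' (+6 fires, +2 burnt)
Step 2: cell (3,3)='T' (+7 fires, +6 burnt)
Step 3: cell (3,3)='F' (+4 fires, +7 burnt)
  -> target ignites at step 3
Step 4: cell (3,3)='.' (+3 fires, +4 burnt)
Step 5: cell (3,3)='.' (+2 fires, +3 burnt)
Step 6: cell (3,3)='.' (+1 fires, +2 burnt)
Step 7: cell (3,3)='.' (+0 fires, +1 burnt)
  fire out at step 7

3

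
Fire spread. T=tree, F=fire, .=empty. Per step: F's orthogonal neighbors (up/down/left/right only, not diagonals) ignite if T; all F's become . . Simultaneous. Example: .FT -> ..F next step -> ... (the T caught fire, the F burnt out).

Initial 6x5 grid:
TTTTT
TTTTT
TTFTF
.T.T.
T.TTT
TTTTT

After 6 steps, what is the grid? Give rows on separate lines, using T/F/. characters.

Step 1: 4 trees catch fire, 2 burn out
  TTTTT
  TTFTF
  TF.F.
  .T.T.
  T.TTT
  TTTTT
Step 2: 7 trees catch fire, 4 burn out
  TTFTF
  TF.F.
  F....
  .F.F.
  T.TTT
  TTTTT
Step 3: 4 trees catch fire, 7 burn out
  TF.F.
  F....
  .....
  .....
  T.TFT
  TTTTT
Step 4: 4 trees catch fire, 4 burn out
  F....
  .....
  .....
  .....
  T.F.F
  TTTFT
Step 5: 2 trees catch fire, 4 burn out
  .....
  .....
  .....
  .....
  T....
  TTF.F
Step 6: 1 trees catch fire, 2 burn out
  .....
  .....
  .....
  .....
  T....
  TF...

.....
.....
.....
.....
T....
TF...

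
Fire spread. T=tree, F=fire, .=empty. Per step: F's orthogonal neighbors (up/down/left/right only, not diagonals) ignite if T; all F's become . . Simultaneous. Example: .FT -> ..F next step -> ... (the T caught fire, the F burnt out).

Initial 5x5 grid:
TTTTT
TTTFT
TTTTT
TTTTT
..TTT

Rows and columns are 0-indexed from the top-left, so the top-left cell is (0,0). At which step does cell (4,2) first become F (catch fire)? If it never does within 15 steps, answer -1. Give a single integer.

Step 1: cell (4,2)='T' (+4 fires, +1 burnt)
Step 2: cell (4,2)='T' (+6 fires, +4 burnt)
Step 3: cell (4,2)='T' (+6 fires, +6 burnt)
Step 4: cell (4,2)='F' (+5 fires, +6 burnt)
  -> target ignites at step 4
Step 5: cell (4,2)='.' (+1 fires, +5 burnt)
Step 6: cell (4,2)='.' (+0 fires, +1 burnt)
  fire out at step 6

4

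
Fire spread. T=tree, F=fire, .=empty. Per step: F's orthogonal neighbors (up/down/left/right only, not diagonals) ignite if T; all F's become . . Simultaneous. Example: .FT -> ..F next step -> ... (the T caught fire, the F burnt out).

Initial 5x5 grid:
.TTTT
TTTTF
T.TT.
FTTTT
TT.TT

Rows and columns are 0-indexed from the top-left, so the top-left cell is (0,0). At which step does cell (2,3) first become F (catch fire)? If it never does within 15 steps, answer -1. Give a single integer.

Step 1: cell (2,3)='T' (+5 fires, +2 burnt)
Step 2: cell (2,3)='F' (+6 fires, +5 burnt)
  -> target ignites at step 2
Step 3: cell (2,3)='.' (+4 fires, +6 burnt)
Step 4: cell (2,3)='.' (+3 fires, +4 burnt)
Step 5: cell (2,3)='.' (+1 fires, +3 burnt)
Step 6: cell (2,3)='.' (+0 fires, +1 burnt)
  fire out at step 6

2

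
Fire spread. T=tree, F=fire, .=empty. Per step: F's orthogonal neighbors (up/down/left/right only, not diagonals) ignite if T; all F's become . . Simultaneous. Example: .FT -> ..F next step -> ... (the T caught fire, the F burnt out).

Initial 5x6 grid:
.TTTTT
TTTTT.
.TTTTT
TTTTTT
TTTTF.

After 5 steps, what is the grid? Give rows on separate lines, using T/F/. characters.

Step 1: 2 trees catch fire, 1 burn out
  .TTTTT
  TTTTT.
  .TTTTT
  TTTTFT
  TTTF..
Step 2: 4 trees catch fire, 2 burn out
  .TTTTT
  TTTTT.
  .TTTFT
  TTTF.F
  TTF...
Step 3: 5 trees catch fire, 4 burn out
  .TTTTT
  TTTTF.
  .TTF.F
  TTF...
  TF....
Step 4: 5 trees catch fire, 5 burn out
  .TTTFT
  TTTF..
  .TF...
  TF....
  F.....
Step 5: 5 trees catch fire, 5 burn out
  .TTF.F
  TTF...
  .F....
  F.....
  ......

.TTF.F
TTF...
.F....
F.....
......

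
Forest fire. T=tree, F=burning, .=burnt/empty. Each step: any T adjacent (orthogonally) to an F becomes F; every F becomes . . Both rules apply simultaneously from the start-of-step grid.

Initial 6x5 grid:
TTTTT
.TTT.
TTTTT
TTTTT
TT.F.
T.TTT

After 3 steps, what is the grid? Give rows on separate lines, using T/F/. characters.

Step 1: 2 trees catch fire, 1 burn out
  TTTTT
  .TTT.
  TTTTT
  TTTFT
  TT...
  T.TFT
Step 2: 5 trees catch fire, 2 burn out
  TTTTT
  .TTT.
  TTTFT
  TTF.F
  TT...
  T.F.F
Step 3: 4 trees catch fire, 5 burn out
  TTTTT
  .TTF.
  TTF.F
  TF...
  TT...
  T....

TTTTT
.TTF.
TTF.F
TF...
TT...
T....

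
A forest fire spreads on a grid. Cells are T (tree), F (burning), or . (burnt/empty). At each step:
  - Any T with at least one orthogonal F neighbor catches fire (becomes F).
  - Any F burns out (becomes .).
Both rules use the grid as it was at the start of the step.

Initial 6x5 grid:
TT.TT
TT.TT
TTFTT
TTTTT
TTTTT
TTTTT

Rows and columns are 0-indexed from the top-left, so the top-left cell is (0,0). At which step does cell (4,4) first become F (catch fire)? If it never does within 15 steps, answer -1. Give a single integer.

Step 1: cell (4,4)='T' (+3 fires, +1 burnt)
Step 2: cell (4,4)='T' (+7 fires, +3 burnt)
Step 3: cell (4,4)='T' (+9 fires, +7 burnt)
Step 4: cell (4,4)='F' (+6 fires, +9 burnt)
  -> target ignites at step 4
Step 5: cell (4,4)='.' (+2 fires, +6 burnt)
Step 6: cell (4,4)='.' (+0 fires, +2 burnt)
  fire out at step 6

4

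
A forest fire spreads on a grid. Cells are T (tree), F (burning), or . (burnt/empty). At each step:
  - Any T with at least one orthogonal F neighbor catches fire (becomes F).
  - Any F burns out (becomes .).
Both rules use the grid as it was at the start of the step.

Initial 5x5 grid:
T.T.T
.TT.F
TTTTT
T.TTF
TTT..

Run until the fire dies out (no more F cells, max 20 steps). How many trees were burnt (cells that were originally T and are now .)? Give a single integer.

Step 1: +3 fires, +2 burnt (F count now 3)
Step 2: +2 fires, +3 burnt (F count now 2)
Step 3: +2 fires, +2 burnt (F count now 2)
Step 4: +3 fires, +2 burnt (F count now 3)
Step 5: +4 fires, +3 burnt (F count now 4)
Step 6: +1 fires, +4 burnt (F count now 1)
Step 7: +0 fires, +1 burnt (F count now 0)
Fire out after step 7
Initially T: 16, now '.': 24
Total burnt (originally-T cells now '.'): 15

Answer: 15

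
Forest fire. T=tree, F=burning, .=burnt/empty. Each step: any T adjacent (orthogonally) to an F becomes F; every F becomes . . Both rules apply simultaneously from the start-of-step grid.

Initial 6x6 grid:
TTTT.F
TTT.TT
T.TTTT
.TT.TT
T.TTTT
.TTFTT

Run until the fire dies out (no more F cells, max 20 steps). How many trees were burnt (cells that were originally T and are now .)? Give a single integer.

Answer: 26

Derivation:
Step 1: +4 fires, +2 burnt (F count now 4)
Step 2: +6 fires, +4 burnt (F count now 6)
Step 3: +5 fires, +6 burnt (F count now 5)
Step 4: +3 fires, +5 burnt (F count now 3)
Step 5: +1 fires, +3 burnt (F count now 1)
Step 6: +2 fires, +1 burnt (F count now 2)
Step 7: +3 fires, +2 burnt (F count now 3)
Step 8: +2 fires, +3 burnt (F count now 2)
Step 9: +0 fires, +2 burnt (F count now 0)
Fire out after step 9
Initially T: 27, now '.': 35
Total burnt (originally-T cells now '.'): 26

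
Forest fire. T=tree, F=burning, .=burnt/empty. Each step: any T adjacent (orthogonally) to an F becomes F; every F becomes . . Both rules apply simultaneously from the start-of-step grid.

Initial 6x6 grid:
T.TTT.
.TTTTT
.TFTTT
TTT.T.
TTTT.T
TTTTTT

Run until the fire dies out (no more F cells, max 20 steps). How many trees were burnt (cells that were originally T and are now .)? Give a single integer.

Step 1: +4 fires, +1 burnt (F count now 4)
Step 2: +6 fires, +4 burnt (F count now 6)
Step 3: +8 fires, +6 burnt (F count now 8)
Step 4: +5 fires, +8 burnt (F count now 5)
Step 5: +2 fires, +5 burnt (F count now 2)
Step 6: +1 fires, +2 burnt (F count now 1)
Step 7: +1 fires, +1 burnt (F count now 1)
Step 8: +0 fires, +1 burnt (F count now 0)
Fire out after step 8
Initially T: 28, now '.': 35
Total burnt (originally-T cells now '.'): 27

Answer: 27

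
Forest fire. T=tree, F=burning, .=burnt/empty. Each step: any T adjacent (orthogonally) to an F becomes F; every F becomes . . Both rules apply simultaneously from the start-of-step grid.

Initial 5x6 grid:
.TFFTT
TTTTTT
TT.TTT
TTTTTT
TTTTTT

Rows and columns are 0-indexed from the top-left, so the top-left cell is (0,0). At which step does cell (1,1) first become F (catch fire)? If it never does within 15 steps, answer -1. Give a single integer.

Step 1: cell (1,1)='T' (+4 fires, +2 burnt)
Step 2: cell (1,1)='F' (+4 fires, +4 burnt)
  -> target ignites at step 2
Step 3: cell (1,1)='.' (+5 fires, +4 burnt)
Step 4: cell (1,1)='.' (+6 fires, +5 burnt)
Step 5: cell (1,1)='.' (+5 fires, +6 burnt)
Step 6: cell (1,1)='.' (+2 fires, +5 burnt)
Step 7: cell (1,1)='.' (+0 fires, +2 burnt)
  fire out at step 7

2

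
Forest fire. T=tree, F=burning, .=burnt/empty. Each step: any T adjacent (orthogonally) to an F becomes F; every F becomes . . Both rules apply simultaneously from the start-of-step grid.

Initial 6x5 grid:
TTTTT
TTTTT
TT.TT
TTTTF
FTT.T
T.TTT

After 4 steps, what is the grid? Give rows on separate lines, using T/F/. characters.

Step 1: 6 trees catch fire, 2 burn out
  TTTTT
  TTTTT
  TT.TF
  FTTF.
  .FT.F
  F.TTT
Step 2: 7 trees catch fire, 6 burn out
  TTTTT
  TTTTF
  FT.F.
  .FF..
  ..F..
  ..TTF
Step 3: 6 trees catch fire, 7 burn out
  TTTTF
  FTTF.
  .F...
  .....
  .....
  ..FF.
Step 4: 4 trees catch fire, 6 burn out
  FTTF.
  .FF..
  .....
  .....
  .....
  .....

FTTF.
.FF..
.....
.....
.....
.....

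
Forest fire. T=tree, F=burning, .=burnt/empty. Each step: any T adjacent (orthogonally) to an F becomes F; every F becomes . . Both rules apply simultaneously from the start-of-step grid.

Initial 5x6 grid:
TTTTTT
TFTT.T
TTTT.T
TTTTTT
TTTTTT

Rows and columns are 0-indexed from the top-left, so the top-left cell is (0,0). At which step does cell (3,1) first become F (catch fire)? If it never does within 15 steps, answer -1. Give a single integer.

Step 1: cell (3,1)='T' (+4 fires, +1 burnt)
Step 2: cell (3,1)='F' (+6 fires, +4 burnt)
  -> target ignites at step 2
Step 3: cell (3,1)='.' (+5 fires, +6 burnt)
Step 4: cell (3,1)='.' (+4 fires, +5 burnt)
Step 5: cell (3,1)='.' (+3 fires, +4 burnt)
Step 6: cell (3,1)='.' (+3 fires, +3 burnt)
Step 7: cell (3,1)='.' (+2 fires, +3 burnt)
Step 8: cell (3,1)='.' (+0 fires, +2 burnt)
  fire out at step 8

2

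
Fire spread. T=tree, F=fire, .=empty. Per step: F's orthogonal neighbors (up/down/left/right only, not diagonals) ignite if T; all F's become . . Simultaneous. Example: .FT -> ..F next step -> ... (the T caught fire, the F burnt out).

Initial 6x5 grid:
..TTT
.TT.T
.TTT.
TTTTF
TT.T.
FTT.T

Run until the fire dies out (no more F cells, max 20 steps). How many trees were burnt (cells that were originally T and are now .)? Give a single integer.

Answer: 18

Derivation:
Step 1: +3 fires, +2 burnt (F count now 3)
Step 2: +6 fires, +3 burnt (F count now 6)
Step 3: +2 fires, +6 burnt (F count now 2)
Step 4: +2 fires, +2 burnt (F count now 2)
Step 5: +2 fires, +2 burnt (F count now 2)
Step 6: +1 fires, +2 burnt (F count now 1)
Step 7: +1 fires, +1 burnt (F count now 1)
Step 8: +1 fires, +1 burnt (F count now 1)
Step 9: +0 fires, +1 burnt (F count now 0)
Fire out after step 9
Initially T: 19, now '.': 29
Total burnt (originally-T cells now '.'): 18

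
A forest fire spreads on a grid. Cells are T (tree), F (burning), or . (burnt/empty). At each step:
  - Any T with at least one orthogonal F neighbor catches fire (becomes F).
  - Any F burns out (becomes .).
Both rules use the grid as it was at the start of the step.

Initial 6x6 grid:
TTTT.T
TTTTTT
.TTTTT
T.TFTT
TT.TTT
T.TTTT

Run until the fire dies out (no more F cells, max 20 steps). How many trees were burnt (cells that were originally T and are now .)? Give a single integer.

Answer: 26

Derivation:
Step 1: +4 fires, +1 burnt (F count now 4)
Step 2: +6 fires, +4 burnt (F count now 6)
Step 3: +8 fires, +6 burnt (F count now 8)
Step 4: +4 fires, +8 burnt (F count now 4)
Step 5: +3 fires, +4 burnt (F count now 3)
Step 6: +1 fires, +3 burnt (F count now 1)
Step 7: +0 fires, +1 burnt (F count now 0)
Fire out after step 7
Initially T: 30, now '.': 32
Total burnt (originally-T cells now '.'): 26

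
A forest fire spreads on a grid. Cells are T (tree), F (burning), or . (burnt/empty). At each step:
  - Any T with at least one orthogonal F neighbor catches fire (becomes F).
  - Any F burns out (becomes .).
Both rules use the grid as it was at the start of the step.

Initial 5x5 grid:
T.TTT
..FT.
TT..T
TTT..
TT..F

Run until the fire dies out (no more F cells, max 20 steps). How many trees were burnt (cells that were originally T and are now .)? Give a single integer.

Step 1: +2 fires, +2 burnt (F count now 2)
Step 2: +1 fires, +2 burnt (F count now 1)
Step 3: +1 fires, +1 burnt (F count now 1)
Step 4: +0 fires, +1 burnt (F count now 0)
Fire out after step 4
Initially T: 13, now '.': 16
Total burnt (originally-T cells now '.'): 4

Answer: 4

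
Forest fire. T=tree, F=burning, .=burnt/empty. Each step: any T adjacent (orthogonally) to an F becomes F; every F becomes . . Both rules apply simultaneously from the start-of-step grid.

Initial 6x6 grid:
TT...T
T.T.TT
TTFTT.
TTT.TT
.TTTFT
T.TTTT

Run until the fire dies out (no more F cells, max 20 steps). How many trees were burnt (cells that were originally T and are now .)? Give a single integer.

Answer: 24

Derivation:
Step 1: +8 fires, +2 burnt (F count now 8)
Step 2: +7 fires, +8 burnt (F count now 7)
Step 3: +5 fires, +7 burnt (F count now 5)
Step 4: +2 fires, +5 burnt (F count now 2)
Step 5: +2 fires, +2 burnt (F count now 2)
Step 6: +0 fires, +2 burnt (F count now 0)
Fire out after step 6
Initially T: 25, now '.': 35
Total burnt (originally-T cells now '.'): 24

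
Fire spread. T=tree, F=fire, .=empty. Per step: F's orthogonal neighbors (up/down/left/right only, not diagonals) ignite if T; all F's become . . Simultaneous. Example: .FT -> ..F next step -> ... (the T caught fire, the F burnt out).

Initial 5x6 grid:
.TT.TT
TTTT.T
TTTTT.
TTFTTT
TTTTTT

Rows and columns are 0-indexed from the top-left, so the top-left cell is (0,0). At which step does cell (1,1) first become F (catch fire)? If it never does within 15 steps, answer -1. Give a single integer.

Step 1: cell (1,1)='T' (+4 fires, +1 burnt)
Step 2: cell (1,1)='T' (+7 fires, +4 burnt)
Step 3: cell (1,1)='F' (+8 fires, +7 burnt)
  -> target ignites at step 3
Step 4: cell (1,1)='.' (+3 fires, +8 burnt)
Step 5: cell (1,1)='.' (+0 fires, +3 burnt)
  fire out at step 5

3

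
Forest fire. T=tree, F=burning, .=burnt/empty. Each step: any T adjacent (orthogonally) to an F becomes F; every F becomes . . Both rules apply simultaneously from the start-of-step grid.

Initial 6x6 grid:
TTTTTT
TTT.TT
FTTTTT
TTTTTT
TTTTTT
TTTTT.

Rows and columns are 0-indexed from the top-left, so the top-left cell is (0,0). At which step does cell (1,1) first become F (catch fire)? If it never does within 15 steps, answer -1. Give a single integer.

Step 1: cell (1,1)='T' (+3 fires, +1 burnt)
Step 2: cell (1,1)='F' (+5 fires, +3 burnt)
  -> target ignites at step 2
Step 3: cell (1,1)='.' (+6 fires, +5 burnt)
Step 4: cell (1,1)='.' (+5 fires, +6 burnt)
Step 5: cell (1,1)='.' (+6 fires, +5 burnt)
Step 6: cell (1,1)='.' (+5 fires, +6 burnt)
Step 7: cell (1,1)='.' (+3 fires, +5 burnt)
Step 8: cell (1,1)='.' (+0 fires, +3 burnt)
  fire out at step 8

2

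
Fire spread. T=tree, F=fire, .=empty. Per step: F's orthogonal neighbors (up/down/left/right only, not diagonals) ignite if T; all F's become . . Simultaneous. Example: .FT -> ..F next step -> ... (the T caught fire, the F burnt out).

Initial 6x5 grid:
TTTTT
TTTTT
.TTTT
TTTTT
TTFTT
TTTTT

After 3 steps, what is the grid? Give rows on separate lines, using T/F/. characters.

Step 1: 4 trees catch fire, 1 burn out
  TTTTT
  TTTTT
  .TTTT
  TTFTT
  TF.FT
  TTFTT
Step 2: 7 trees catch fire, 4 burn out
  TTTTT
  TTTTT
  .TFTT
  TF.FT
  F...F
  TF.FT
Step 3: 7 trees catch fire, 7 burn out
  TTTTT
  TTFTT
  .F.FT
  F...F
  .....
  F...F

TTTTT
TTFTT
.F.FT
F...F
.....
F...F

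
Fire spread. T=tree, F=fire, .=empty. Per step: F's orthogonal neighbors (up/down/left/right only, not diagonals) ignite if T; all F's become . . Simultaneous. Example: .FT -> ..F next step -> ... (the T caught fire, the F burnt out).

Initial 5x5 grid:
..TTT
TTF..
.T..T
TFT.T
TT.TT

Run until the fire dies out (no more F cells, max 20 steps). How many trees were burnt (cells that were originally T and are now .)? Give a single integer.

Answer: 10

Derivation:
Step 1: +6 fires, +2 burnt (F count now 6)
Step 2: +3 fires, +6 burnt (F count now 3)
Step 3: +1 fires, +3 burnt (F count now 1)
Step 4: +0 fires, +1 burnt (F count now 0)
Fire out after step 4
Initially T: 14, now '.': 21
Total burnt (originally-T cells now '.'): 10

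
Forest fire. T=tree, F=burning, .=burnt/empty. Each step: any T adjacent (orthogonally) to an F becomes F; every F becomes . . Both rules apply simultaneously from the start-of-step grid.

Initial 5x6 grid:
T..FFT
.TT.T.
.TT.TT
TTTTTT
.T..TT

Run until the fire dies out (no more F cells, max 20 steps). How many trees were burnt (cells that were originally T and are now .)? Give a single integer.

Step 1: +2 fires, +2 burnt (F count now 2)
Step 2: +1 fires, +2 burnt (F count now 1)
Step 3: +2 fires, +1 burnt (F count now 2)
Step 4: +3 fires, +2 burnt (F count now 3)
Step 5: +2 fires, +3 burnt (F count now 2)
Step 6: +2 fires, +2 burnt (F count now 2)
Step 7: +4 fires, +2 burnt (F count now 4)
Step 8: +1 fires, +4 burnt (F count now 1)
Step 9: +0 fires, +1 burnt (F count now 0)
Fire out after step 9
Initially T: 18, now '.': 29
Total burnt (originally-T cells now '.'): 17

Answer: 17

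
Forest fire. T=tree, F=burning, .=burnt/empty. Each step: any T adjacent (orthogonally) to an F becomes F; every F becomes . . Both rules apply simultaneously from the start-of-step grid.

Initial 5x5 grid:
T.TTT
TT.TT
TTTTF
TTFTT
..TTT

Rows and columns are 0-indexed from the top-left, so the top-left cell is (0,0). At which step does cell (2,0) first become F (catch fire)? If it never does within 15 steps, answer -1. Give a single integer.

Step 1: cell (2,0)='T' (+7 fires, +2 burnt)
Step 2: cell (2,0)='T' (+6 fires, +7 burnt)
Step 3: cell (2,0)='F' (+3 fires, +6 burnt)
  -> target ignites at step 3
Step 4: cell (2,0)='.' (+2 fires, +3 burnt)
Step 5: cell (2,0)='.' (+1 fires, +2 burnt)
Step 6: cell (2,0)='.' (+0 fires, +1 burnt)
  fire out at step 6

3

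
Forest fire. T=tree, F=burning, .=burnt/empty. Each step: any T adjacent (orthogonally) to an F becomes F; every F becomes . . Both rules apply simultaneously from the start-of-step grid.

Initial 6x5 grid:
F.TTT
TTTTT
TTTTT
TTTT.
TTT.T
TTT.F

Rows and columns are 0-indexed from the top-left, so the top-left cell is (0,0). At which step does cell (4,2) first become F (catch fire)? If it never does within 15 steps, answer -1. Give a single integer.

Step 1: cell (4,2)='T' (+2 fires, +2 burnt)
Step 2: cell (4,2)='T' (+2 fires, +2 burnt)
Step 3: cell (4,2)='T' (+3 fires, +2 burnt)
Step 4: cell (4,2)='T' (+5 fires, +3 burnt)
Step 5: cell (4,2)='T' (+6 fires, +5 burnt)
Step 6: cell (4,2)='F' (+5 fires, +6 burnt)
  -> target ignites at step 6
Step 7: cell (4,2)='.' (+1 fires, +5 burnt)
Step 8: cell (4,2)='.' (+0 fires, +1 burnt)
  fire out at step 8

6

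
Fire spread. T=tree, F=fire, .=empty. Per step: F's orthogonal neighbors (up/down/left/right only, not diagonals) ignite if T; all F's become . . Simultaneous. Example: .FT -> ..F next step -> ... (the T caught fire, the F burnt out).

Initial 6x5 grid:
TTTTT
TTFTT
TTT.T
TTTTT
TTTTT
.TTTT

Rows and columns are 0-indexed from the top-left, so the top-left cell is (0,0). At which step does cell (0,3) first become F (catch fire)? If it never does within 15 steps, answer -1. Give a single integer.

Step 1: cell (0,3)='T' (+4 fires, +1 burnt)
Step 2: cell (0,3)='F' (+6 fires, +4 burnt)
  -> target ignites at step 2
Step 3: cell (0,3)='.' (+7 fires, +6 burnt)
Step 4: cell (0,3)='.' (+5 fires, +7 burnt)
Step 5: cell (0,3)='.' (+4 fires, +5 burnt)
Step 6: cell (0,3)='.' (+1 fires, +4 burnt)
Step 7: cell (0,3)='.' (+0 fires, +1 burnt)
  fire out at step 7

2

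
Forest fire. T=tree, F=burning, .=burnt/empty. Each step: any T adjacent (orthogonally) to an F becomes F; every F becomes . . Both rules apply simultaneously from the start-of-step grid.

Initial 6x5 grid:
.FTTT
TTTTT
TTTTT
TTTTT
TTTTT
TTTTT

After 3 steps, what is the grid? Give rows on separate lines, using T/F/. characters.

Step 1: 2 trees catch fire, 1 burn out
  ..FTT
  TFTTT
  TTTTT
  TTTTT
  TTTTT
  TTTTT
Step 2: 4 trees catch fire, 2 burn out
  ...FT
  F.FTT
  TFTTT
  TTTTT
  TTTTT
  TTTTT
Step 3: 5 trees catch fire, 4 burn out
  ....F
  ...FT
  F.FTT
  TFTTT
  TTTTT
  TTTTT

....F
...FT
F.FTT
TFTTT
TTTTT
TTTTT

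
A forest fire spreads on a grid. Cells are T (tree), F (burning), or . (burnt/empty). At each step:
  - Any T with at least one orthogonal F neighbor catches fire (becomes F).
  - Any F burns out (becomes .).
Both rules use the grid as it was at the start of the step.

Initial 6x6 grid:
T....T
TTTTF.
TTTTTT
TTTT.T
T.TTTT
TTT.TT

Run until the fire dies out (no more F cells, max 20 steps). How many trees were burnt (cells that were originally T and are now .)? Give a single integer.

Step 1: +2 fires, +1 burnt (F count now 2)
Step 2: +3 fires, +2 burnt (F count now 3)
Step 3: +4 fires, +3 burnt (F count now 4)
Step 4: +5 fires, +4 burnt (F count now 5)
Step 5: +6 fires, +5 burnt (F count now 6)
Step 6: +3 fires, +6 burnt (F count now 3)
Step 7: +2 fires, +3 burnt (F count now 2)
Step 8: +1 fires, +2 burnt (F count now 1)
Step 9: +0 fires, +1 burnt (F count now 0)
Fire out after step 9
Initially T: 27, now '.': 35
Total burnt (originally-T cells now '.'): 26

Answer: 26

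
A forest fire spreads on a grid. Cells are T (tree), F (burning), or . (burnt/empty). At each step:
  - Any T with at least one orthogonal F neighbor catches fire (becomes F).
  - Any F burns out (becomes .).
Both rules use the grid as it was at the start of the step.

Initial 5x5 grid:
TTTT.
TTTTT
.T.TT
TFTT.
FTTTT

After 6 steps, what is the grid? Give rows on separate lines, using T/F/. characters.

Step 1: 4 trees catch fire, 2 burn out
  TTTT.
  TTTTT
  .F.TT
  F.FT.
  .FTTT
Step 2: 3 trees catch fire, 4 burn out
  TTTT.
  TFTTT
  ...TT
  ...F.
  ..FTT
Step 3: 5 trees catch fire, 3 burn out
  TFTT.
  F.FTT
  ...FT
  .....
  ...FT
Step 4: 5 trees catch fire, 5 burn out
  F.FT.
  ...FT
  ....F
  .....
  ....F
Step 5: 2 trees catch fire, 5 burn out
  ...F.
  ....F
  .....
  .....
  .....
Step 6: 0 trees catch fire, 2 burn out
  .....
  .....
  .....
  .....
  .....

.....
.....
.....
.....
.....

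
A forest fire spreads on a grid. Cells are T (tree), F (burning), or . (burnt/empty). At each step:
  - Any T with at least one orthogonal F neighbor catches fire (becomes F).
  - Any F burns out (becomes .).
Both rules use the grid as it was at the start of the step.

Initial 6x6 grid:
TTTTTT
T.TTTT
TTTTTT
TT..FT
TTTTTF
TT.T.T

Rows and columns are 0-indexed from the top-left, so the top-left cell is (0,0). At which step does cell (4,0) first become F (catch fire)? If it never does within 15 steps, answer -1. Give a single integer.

Step 1: cell (4,0)='T' (+4 fires, +2 burnt)
Step 2: cell (4,0)='T' (+4 fires, +4 burnt)
Step 3: cell (4,0)='T' (+6 fires, +4 burnt)
Step 4: cell (4,0)='T' (+5 fires, +6 burnt)
Step 5: cell (4,0)='F' (+5 fires, +5 burnt)
  -> target ignites at step 5
Step 6: cell (4,0)='.' (+4 fires, +5 burnt)
Step 7: cell (4,0)='.' (+1 fires, +4 burnt)
Step 8: cell (4,0)='.' (+0 fires, +1 burnt)
  fire out at step 8

5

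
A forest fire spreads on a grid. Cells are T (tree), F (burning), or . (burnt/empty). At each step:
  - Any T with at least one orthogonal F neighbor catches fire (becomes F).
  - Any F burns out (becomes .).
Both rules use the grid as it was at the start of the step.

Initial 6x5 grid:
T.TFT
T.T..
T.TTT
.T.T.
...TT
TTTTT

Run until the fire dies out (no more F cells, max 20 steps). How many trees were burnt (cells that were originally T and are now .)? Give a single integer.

Answer: 14

Derivation:
Step 1: +2 fires, +1 burnt (F count now 2)
Step 2: +1 fires, +2 burnt (F count now 1)
Step 3: +1 fires, +1 burnt (F count now 1)
Step 4: +1 fires, +1 burnt (F count now 1)
Step 5: +2 fires, +1 burnt (F count now 2)
Step 6: +1 fires, +2 burnt (F count now 1)
Step 7: +2 fires, +1 burnt (F count now 2)
Step 8: +2 fires, +2 burnt (F count now 2)
Step 9: +1 fires, +2 burnt (F count now 1)
Step 10: +1 fires, +1 burnt (F count now 1)
Step 11: +0 fires, +1 burnt (F count now 0)
Fire out after step 11
Initially T: 18, now '.': 26
Total burnt (originally-T cells now '.'): 14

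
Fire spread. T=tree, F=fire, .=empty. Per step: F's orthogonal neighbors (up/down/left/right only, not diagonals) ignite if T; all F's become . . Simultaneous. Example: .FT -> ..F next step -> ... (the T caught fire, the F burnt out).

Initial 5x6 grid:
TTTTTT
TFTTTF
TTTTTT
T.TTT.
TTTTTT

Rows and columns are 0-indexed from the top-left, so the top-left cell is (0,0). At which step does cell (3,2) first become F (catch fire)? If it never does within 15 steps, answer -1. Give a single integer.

Step 1: cell (3,2)='T' (+7 fires, +2 burnt)
Step 2: cell (3,2)='T' (+7 fires, +7 burnt)
Step 3: cell (3,2)='F' (+5 fires, +7 burnt)
  -> target ignites at step 3
Step 4: cell (3,2)='.' (+4 fires, +5 burnt)
Step 5: cell (3,2)='.' (+3 fires, +4 burnt)
Step 6: cell (3,2)='.' (+0 fires, +3 burnt)
  fire out at step 6

3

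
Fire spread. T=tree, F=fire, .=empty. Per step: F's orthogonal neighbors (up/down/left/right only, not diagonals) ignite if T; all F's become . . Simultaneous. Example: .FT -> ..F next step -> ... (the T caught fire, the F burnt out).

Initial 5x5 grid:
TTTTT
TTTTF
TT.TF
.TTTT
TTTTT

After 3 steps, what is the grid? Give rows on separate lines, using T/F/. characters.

Step 1: 4 trees catch fire, 2 burn out
  TTTTF
  TTTF.
  TT.F.
  .TTTF
  TTTTT
Step 2: 4 trees catch fire, 4 burn out
  TTTF.
  TTF..
  TT...
  .TTF.
  TTTTF
Step 3: 4 trees catch fire, 4 burn out
  TTF..
  TF...
  TT...
  .TF..
  TTTF.

TTF..
TF...
TT...
.TF..
TTTF.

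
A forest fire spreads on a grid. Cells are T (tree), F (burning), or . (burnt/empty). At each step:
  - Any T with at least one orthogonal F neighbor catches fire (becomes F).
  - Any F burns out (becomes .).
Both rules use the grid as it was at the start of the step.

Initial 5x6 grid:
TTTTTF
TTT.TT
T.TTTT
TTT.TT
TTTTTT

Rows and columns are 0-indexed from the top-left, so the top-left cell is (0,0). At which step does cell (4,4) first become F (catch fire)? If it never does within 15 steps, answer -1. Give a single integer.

Step 1: cell (4,4)='T' (+2 fires, +1 burnt)
Step 2: cell (4,4)='T' (+3 fires, +2 burnt)
Step 3: cell (4,4)='T' (+3 fires, +3 burnt)
Step 4: cell (4,4)='T' (+5 fires, +3 burnt)
Step 5: cell (4,4)='F' (+4 fires, +5 burnt)
  -> target ignites at step 5
Step 6: cell (4,4)='.' (+3 fires, +4 burnt)
Step 7: cell (4,4)='.' (+3 fires, +3 burnt)
Step 8: cell (4,4)='.' (+2 fires, +3 burnt)
Step 9: cell (4,4)='.' (+1 fires, +2 burnt)
Step 10: cell (4,4)='.' (+0 fires, +1 burnt)
  fire out at step 10

5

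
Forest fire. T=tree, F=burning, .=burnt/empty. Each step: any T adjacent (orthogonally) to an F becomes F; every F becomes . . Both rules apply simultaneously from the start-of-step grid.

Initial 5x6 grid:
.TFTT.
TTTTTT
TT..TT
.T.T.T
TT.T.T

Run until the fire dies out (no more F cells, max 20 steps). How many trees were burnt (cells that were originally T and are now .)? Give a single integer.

Answer: 18

Derivation:
Step 1: +3 fires, +1 burnt (F count now 3)
Step 2: +3 fires, +3 burnt (F count now 3)
Step 3: +3 fires, +3 burnt (F count now 3)
Step 4: +4 fires, +3 burnt (F count now 4)
Step 5: +2 fires, +4 burnt (F count now 2)
Step 6: +2 fires, +2 burnt (F count now 2)
Step 7: +1 fires, +2 burnt (F count now 1)
Step 8: +0 fires, +1 burnt (F count now 0)
Fire out after step 8
Initially T: 20, now '.': 28
Total burnt (originally-T cells now '.'): 18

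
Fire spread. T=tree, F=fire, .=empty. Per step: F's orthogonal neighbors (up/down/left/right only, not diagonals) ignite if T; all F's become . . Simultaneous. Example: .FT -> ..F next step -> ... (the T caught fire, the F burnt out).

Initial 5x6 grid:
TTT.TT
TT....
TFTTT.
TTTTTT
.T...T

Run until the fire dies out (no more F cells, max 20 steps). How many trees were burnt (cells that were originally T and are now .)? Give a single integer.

Answer: 17

Derivation:
Step 1: +4 fires, +1 burnt (F count now 4)
Step 2: +6 fires, +4 burnt (F count now 6)
Step 3: +4 fires, +6 burnt (F count now 4)
Step 4: +1 fires, +4 burnt (F count now 1)
Step 5: +1 fires, +1 burnt (F count now 1)
Step 6: +1 fires, +1 burnt (F count now 1)
Step 7: +0 fires, +1 burnt (F count now 0)
Fire out after step 7
Initially T: 19, now '.': 28
Total burnt (originally-T cells now '.'): 17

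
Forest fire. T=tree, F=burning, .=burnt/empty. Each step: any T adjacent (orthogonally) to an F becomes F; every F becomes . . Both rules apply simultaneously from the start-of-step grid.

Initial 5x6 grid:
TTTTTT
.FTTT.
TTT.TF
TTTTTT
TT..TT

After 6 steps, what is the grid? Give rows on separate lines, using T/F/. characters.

Step 1: 5 trees catch fire, 2 burn out
  TFTTTT
  ..FTT.
  TFT.F.
  TTTTTF
  TT..TT
Step 2: 9 trees catch fire, 5 burn out
  F.FTTT
  ...FF.
  F.F...
  TFTTF.
  TT..TF
Step 3: 7 trees catch fire, 9 burn out
  ...FFT
  ......
  ......
  F.FF..
  TF..F.
Step 4: 2 trees catch fire, 7 burn out
  .....F
  ......
  ......
  ......
  F.....
Step 5: 0 trees catch fire, 2 burn out
  ......
  ......
  ......
  ......
  ......
Step 6: 0 trees catch fire, 0 burn out
  ......
  ......
  ......
  ......
  ......

......
......
......
......
......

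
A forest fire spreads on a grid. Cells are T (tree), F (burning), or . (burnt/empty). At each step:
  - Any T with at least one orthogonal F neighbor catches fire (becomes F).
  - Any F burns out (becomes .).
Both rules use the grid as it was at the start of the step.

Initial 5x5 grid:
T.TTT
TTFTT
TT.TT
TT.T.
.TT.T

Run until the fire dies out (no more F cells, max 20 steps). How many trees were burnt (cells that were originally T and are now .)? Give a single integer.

Answer: 17

Derivation:
Step 1: +3 fires, +1 burnt (F count now 3)
Step 2: +5 fires, +3 burnt (F count now 5)
Step 3: +6 fires, +5 burnt (F count now 6)
Step 4: +2 fires, +6 burnt (F count now 2)
Step 5: +1 fires, +2 burnt (F count now 1)
Step 6: +0 fires, +1 burnt (F count now 0)
Fire out after step 6
Initially T: 18, now '.': 24
Total burnt (originally-T cells now '.'): 17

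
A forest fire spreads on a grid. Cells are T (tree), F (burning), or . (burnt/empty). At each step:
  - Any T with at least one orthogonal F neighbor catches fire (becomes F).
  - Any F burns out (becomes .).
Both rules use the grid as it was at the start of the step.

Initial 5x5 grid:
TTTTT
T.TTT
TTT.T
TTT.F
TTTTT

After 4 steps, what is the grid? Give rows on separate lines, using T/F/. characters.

Step 1: 2 trees catch fire, 1 burn out
  TTTTT
  T.TTT
  TTT.F
  TTT..
  TTTTF
Step 2: 2 trees catch fire, 2 burn out
  TTTTT
  T.TTF
  TTT..
  TTT..
  TTTF.
Step 3: 3 trees catch fire, 2 burn out
  TTTTF
  T.TF.
  TTT..
  TTT..
  TTF..
Step 4: 4 trees catch fire, 3 burn out
  TTTF.
  T.F..
  TTT..
  TTF..
  TF...

TTTF.
T.F..
TTT..
TTF..
TF...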